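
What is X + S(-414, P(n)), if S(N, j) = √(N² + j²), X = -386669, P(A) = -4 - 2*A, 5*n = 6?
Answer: -386669 + 2*√1071481/5 ≈ -3.8626e+5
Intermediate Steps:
n = 6/5 (n = (⅕)*6 = 6/5 ≈ 1.2000)
X + S(-414, P(n)) = -386669 + √((-414)² + (-4 - 2*6/5)²) = -386669 + √(171396 + (-4 - 12/5)²) = -386669 + √(171396 + (-32/5)²) = -386669 + √(171396 + 1024/25) = -386669 + √(4285924/25) = -386669 + 2*√1071481/5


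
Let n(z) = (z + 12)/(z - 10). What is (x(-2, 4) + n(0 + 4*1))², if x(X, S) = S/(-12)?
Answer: 9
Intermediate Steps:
x(X, S) = -S/12 (x(X, S) = S*(-1/12) = -S/12)
n(z) = (12 + z)/(-10 + z)
(x(-2, 4) + n(0 + 4*1))² = (-1/12*4 + (12 + (0 + 4*1))/(-10 + (0 + 4*1)))² = (-⅓ + (12 + (0 + 4))/(-10 + (0 + 4)))² = (-⅓ + (12 + 4)/(-10 + 4))² = (-⅓ + 16/(-6))² = (-⅓ - ⅙*16)² = (-⅓ - 8/3)² = (-3)² = 9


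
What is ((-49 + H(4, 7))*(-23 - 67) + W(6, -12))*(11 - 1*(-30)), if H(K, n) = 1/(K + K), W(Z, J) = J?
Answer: 719427/4 ≈ 1.7986e+5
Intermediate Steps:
H(K, n) = 1/(2*K)
((-49 + H(4, 7))*(-23 - 67) + W(6, -12))*(11 - 1*(-30)) = ((-49 + (½)/4)*(-23 - 67) - 12)*(11 - 1*(-30)) = ((-49 + (½)*(¼))*(-90) - 12)*(11 + 30) = ((-49 + ⅛)*(-90) - 12)*41 = (-391/8*(-90) - 12)*41 = (17595/4 - 12)*41 = (17547/4)*41 = 719427/4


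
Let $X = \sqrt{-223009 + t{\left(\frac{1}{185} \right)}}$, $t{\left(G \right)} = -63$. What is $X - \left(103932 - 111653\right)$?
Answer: $7721 + 4 i \sqrt{13942} \approx 7721.0 + 472.31 i$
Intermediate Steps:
$X = 4 i \sqrt{13942}$ ($X = \sqrt{-223009 - 63} = \sqrt{-223072} = 4 i \sqrt{13942} \approx 472.31 i$)
$X - \left(103932 - 111653\right) = 4 i \sqrt{13942} - \left(103932 - 111653\right) = 4 i \sqrt{13942} - -7721 = 4 i \sqrt{13942} + 7721 = 7721 + 4 i \sqrt{13942}$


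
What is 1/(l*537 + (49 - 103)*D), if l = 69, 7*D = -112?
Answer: 1/37917 ≈ 2.6373e-5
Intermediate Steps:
D = -16 (D = (⅐)*(-112) = -16)
1/(l*537 + (49 - 103)*D) = 1/(69*537 + (49 - 103)*(-16)) = 1/(37053 - 54*(-16)) = 1/(37053 + 864) = 1/37917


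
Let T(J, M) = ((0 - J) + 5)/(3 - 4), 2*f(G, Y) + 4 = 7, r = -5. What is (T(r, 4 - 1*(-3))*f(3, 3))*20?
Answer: -300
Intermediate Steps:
f(G, Y) = 3/2 (f(G, Y) = -2 + (1/2)*7 = -2 + 7/2 = 3/2)
T(J, M) = -5 + J (T(J, M) = (-J + 5)/(-1) = (5 - J)*(-1) = -5 + J)
(T(r, 4 - 1*(-3))*f(3, 3))*20 = ((-5 - 5)*(3/2))*20 = -10*3/2*20 = -15*20 = -300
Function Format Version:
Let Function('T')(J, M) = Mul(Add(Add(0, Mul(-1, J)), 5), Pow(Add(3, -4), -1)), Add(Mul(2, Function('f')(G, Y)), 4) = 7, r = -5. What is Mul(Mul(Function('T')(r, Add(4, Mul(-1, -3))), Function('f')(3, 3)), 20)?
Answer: -300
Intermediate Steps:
Function('f')(G, Y) = Rational(3, 2) (Function('f')(G, Y) = Add(-2, Mul(Rational(1, 2), 7)) = Add(-2, Rational(7, 2)) = Rational(3, 2))
Function('T')(J, M) = Add(-5, J) (Function('T')(J, M) = Mul(Add(Mul(-1, J), 5), Pow(-1, -1)) = Mul(Add(5, Mul(-1, J)), -1) = Add(-5, J))
Mul(Mul(Function('T')(r, Add(4, Mul(-1, -3))), Function('f')(3, 3)), 20) = Mul(Mul(Add(-5, -5), Rational(3, 2)), 20) = Mul(Mul(-10, Rational(3, 2)), 20) = Mul(-15, 20) = -300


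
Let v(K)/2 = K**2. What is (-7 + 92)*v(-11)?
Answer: 20570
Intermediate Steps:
v(K) = 2*K**2
(-7 + 92)*v(-11) = (-7 + 92)*(2*(-11)**2) = 85*(2*121) = 85*242 = 20570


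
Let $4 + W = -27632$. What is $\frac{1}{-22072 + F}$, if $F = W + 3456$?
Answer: $- \frac{1}{46252} \approx -2.1621 \cdot 10^{-5}$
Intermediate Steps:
$W = -27636$ ($W = -4 - 27632 = -27636$)
$F = -24180$ ($F = -27636 + 3456 = -24180$)
$\frac{1}{-22072 + F} = \frac{1}{-22072 - 24180} = \frac{1}{-46252} = - \frac{1}{46252}$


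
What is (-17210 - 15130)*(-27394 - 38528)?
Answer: 2131917480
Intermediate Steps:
(-17210 - 15130)*(-27394 - 38528) = -32340*(-65922) = 2131917480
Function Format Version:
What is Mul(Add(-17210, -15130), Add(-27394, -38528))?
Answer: 2131917480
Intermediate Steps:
Mul(Add(-17210, -15130), Add(-27394, -38528)) = Mul(-32340, -65922) = 2131917480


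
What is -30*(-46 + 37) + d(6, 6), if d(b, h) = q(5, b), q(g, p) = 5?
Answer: 275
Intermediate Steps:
d(b, h) = 5
-30*(-46 + 37) + d(6, 6) = -30*(-46 + 37) + 5 = -30*(-9) + 5 = 270 + 5 = 275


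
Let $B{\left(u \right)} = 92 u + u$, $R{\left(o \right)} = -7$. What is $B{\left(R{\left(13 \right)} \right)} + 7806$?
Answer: $7155$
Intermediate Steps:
$B{\left(u \right)} = 93 u$
$B{\left(R{\left(13 \right)} \right)} + 7806 = 93 \left(-7\right) + 7806 = -651 + 7806 = 7155$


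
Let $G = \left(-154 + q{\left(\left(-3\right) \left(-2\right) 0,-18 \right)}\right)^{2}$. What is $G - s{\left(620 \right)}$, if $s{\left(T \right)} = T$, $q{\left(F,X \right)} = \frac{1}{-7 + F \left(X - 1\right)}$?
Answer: $\frac{1133861}{49} \approx 23140.0$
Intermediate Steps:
$q{\left(F,X \right)} = \frac{1}{-7 + F \left(-1 + X\right)}$
$G = \frac{1164241}{49}$ ($G = \left(-154 + \frac{1}{-7 - \left(-3\right) \left(-2\right) 0 + \left(-3\right) \left(-2\right) 0 \left(-18\right)}\right)^{2} = \left(-154 + \frac{1}{-7 - 6 \cdot 0 + 6 \cdot 0 \left(-18\right)}\right)^{2} = \left(-154 + \frac{1}{-7 - 0 + 0 \left(-18\right)}\right)^{2} = \left(-154 + \frac{1}{-7 + 0 + 0}\right)^{2} = \left(-154 + \frac{1}{-7}\right)^{2} = \left(-154 - \frac{1}{7}\right)^{2} = \left(- \frac{1079}{7}\right)^{2} = \frac{1164241}{49} \approx 23760.0$)
$G - s{\left(620 \right)} = \frac{1164241}{49} - 620 = \frac{1133861}{49}$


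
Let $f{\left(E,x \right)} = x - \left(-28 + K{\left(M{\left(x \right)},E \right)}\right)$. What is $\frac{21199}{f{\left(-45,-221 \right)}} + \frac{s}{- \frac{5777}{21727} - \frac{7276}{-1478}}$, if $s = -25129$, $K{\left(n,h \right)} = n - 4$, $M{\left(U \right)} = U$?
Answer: $- \frac{11326156578407}{2392755936} \approx -4733.5$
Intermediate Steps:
$K{\left(n,h \right)} = -4 + n$
$f{\left(E,x \right)} = 32$ ($f{\left(E,x \right)} = x - \left(-32 + x\right) = 32$)
$\frac{21199}{f{\left(-45,-221 \right)}} + \frac{s}{- \frac{5777}{21727} - \frac{7276}{-1478}} = \frac{21199}{32} - \frac{25129}{- \frac{5777}{21727} - \frac{7276}{-1478}} = 21199 \cdot \frac{1}{32} - \frac{25129}{\left(-5777\right) \frac{1}{21727} - - \frac{3638}{739}} = \frac{21199}{32} - \frac{25129}{- \frac{5777}{21727} + \frac{3638}{739}} = \frac{21199}{32} - \frac{25129}{\frac{74773623}{16056253}} = \frac{21199}{32} - \frac{403477581637}{74773623} = - \frac{11326156578407}{2392755936}$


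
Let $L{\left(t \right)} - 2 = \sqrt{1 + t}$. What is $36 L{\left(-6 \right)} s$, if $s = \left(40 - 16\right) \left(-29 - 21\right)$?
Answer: $-86400 - 43200 i \sqrt{5} \approx -86400.0 - 96598.0 i$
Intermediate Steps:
$L{\left(t \right)} = 2 + \sqrt{1 + t}$
$s = -1200$ ($s = 24 \left(-50\right) = -1200$)
$36 L{\left(-6 \right)} s = 36 \left(2 + \sqrt{1 - 6}\right) \left(-1200\right) = 36 \left(2 + \sqrt{-5}\right) \left(-1200\right) = 36 \left(2 + i \sqrt{5}\right) \left(-1200\right) = \left(72 + 36 i \sqrt{5}\right) \left(-1200\right) = -86400 - 43200 i \sqrt{5}$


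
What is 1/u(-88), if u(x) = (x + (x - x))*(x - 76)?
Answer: 1/14432 ≈ 6.9291e-5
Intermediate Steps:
u(x) = x*(-76 + x) (u(x) = (x + 0)*(-76 + x) = x*(-76 + x))
1/u(-88) = 1/(-88*(-76 - 88)) = 1/(-88*(-164)) = 1/14432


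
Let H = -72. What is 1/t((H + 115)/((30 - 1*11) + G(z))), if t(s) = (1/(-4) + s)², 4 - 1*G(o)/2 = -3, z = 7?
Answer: 17424/19321 ≈ 0.90182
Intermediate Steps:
G(o) = 14 (G(o) = 8 - 2*(-3) = 8 + 6 = 14)
t(s) = (-¼ + s)² (t(s) = (1*(-¼) + s)² = (-¼ + s)²)
1/t((H + 115)/((30 - 1*11) + G(z))) = 1/((-1 + 4*((-72 + 115)/((30 - 1*11) + 14)))²/16) = 1/((-1 + 4*(43/((30 - 11) + 14)))²/16) = 1/((-1 + 4*(43/(19 + 14)))²/16) = 1/((-1 + 4*(43/33))²/16) = 1/((-1 + 172/33)²/16) = 1/((139/33)²/16) = 1/((1/16)*(19321/1089)) = 1/(19321/17424) = 17424/19321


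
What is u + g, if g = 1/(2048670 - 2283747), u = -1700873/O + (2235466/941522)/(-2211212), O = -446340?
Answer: 5780691362138590812341/1516960637182916388830 ≈ 3.8107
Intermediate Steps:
u = 221315910687062327/58077335233333110 (u = -1700873/(-446340) + (2235466/941522)/(-2211212) = -1700873*(-1/446340) + (2235466*(1/941522))*(-1/2211212) = 1700873/446340 + (1117733/470761)*(-1/2211212) = 1700873/446340 - 1117733/1040952372332 = 221315910687062327/58077335233333110 ≈ 3.8107)
g = -1/235077 (g = 1/(-235077) = -1/235077 ≈ -4.2539e-6)
u + g = 221315910687062327/58077335233333110 - 1/235077 = 5780691362138590812341/1516960637182916388830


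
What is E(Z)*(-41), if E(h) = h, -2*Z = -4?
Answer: -82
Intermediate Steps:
Z = 2 (Z = -½*(-4) = 2)
E(Z)*(-41) = 2*(-41) = -82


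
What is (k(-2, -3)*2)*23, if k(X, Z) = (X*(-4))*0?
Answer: 0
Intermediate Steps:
k(X, Z) = 0 (k(X, Z) = -4*X*0 = 0)
(k(-2, -3)*2)*23 = (0*2)*23 = 0*23 = 0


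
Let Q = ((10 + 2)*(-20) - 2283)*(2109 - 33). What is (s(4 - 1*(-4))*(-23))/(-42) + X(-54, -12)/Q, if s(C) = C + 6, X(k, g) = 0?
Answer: 23/3 ≈ 7.6667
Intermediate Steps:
s(C) = 6 + C
Q = -5237748 (Q = (12*(-20) - 2283)*2076 = (-240 - 2283)*2076 = -2523*2076 = -5237748)
(s(4 - 1*(-4))*(-23))/(-42) + X(-54, -12)/Q = ((6 + (4 - 1*(-4)))*(-23))/(-42) + 0/(-5237748) = ((6 + (4 + 4))*(-23))*(-1/42) + 0*(-1/5237748) = ((6 + 8)*(-23))*(-1/42) + 0 = (14*(-23))*(-1/42) + 0 = -322*(-1/42) + 0 = 23/3 + 0 = 23/3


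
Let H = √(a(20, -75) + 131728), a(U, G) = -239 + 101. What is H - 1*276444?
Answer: -276444 + √131590 ≈ -2.7608e+5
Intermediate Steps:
a(U, G) = -138
H = √131590 (H = √(-138 + 131728) = √131590 ≈ 362.75)
H - 1*276444 = √131590 - 1*276444 = √131590 - 276444 = -276444 + √131590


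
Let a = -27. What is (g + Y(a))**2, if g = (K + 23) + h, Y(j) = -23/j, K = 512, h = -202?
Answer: 81252196/729 ≈ 1.1146e+5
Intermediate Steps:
g = 333 (g = (512 + 23) - 202 = 535 - 202 = 333)
(g + Y(a))**2 = (333 - 23/(-27))**2 = (333 - 23*(-1/27))**2 = (333 + 23/27)**2 = (9014/27)**2 = 81252196/729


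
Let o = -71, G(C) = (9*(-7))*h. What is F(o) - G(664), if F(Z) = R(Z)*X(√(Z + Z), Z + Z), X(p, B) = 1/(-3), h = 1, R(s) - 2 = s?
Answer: 86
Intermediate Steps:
R(s) = 2 + s
X(p, B) = -⅓
G(C) = -63 (G(C) = (9*(-7))*1 = -63*1 = -63)
F(Z) = -⅔ - Z/3 (F(Z) = (2 + Z)*(-⅓) = -⅔ - Z/3)
F(o) - G(664) = (-⅔ - ⅓*(-71)) - 1*(-63) = (-⅔ + 71/3) + 63 = 23 + 63 = 86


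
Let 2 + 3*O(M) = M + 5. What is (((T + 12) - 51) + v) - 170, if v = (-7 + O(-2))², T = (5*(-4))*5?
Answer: -2381/9 ≈ -264.56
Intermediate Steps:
O(M) = 1 + M/3 (O(M) = -⅔ + (M + 5)/3 = -⅔ + (5 + M)/3 = -⅔ + (5/3 + M/3) = 1 + M/3)
T = -100 (T = -20*5 = -100)
v = 400/9 (v = (-7 + (1 + (⅓)*(-2)))² = (-7 + (1 - ⅔))² = (-7 + ⅓)² = (-20/3)² = 400/9 ≈ 44.444)
(((T + 12) - 51) + v) - 170 = (((-100 + 12) - 51) + 400/9) - 170 = ((-88 - 51) + 400/9) - 170 = (-139 + 400/9) - 170 = -851/9 - 170 = -2381/9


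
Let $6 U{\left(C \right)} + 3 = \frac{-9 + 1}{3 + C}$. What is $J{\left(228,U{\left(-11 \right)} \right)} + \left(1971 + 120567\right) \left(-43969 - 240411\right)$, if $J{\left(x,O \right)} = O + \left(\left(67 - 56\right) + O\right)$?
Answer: $- \frac{104542069289}{3} \approx -3.4847 \cdot 10^{10}$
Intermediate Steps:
$U{\left(C \right)} = - \frac{1}{2} - \frac{4}{3 \left(3 + C\right)}$ ($U{\left(C \right)} = - \frac{1}{2} + \frac{\left(-9 + 1\right) \frac{1}{3 + C}}{6} = - \frac{1}{2} + \frac{\left(-8\right) \frac{1}{3 + C}}{6} = - \frac{1}{2} - \frac{4}{3 \left(3 + C\right)}$)
$J{\left(x,O \right)} = 11 + 2 O$ ($J{\left(x,O \right)} = O + \left(11 + O\right) = 11 + 2 O$)
$J{\left(228,U{\left(-11 \right)} \right)} + \left(1971 + 120567\right) \left(-43969 - 240411\right) = \left(11 + 2 \frac{-17 - -33}{6 \left(3 - 11\right)}\right) + \left(1971 + 120567\right) \left(-43969 - 240411\right) = \left(11 + 2 \frac{-17 + 33}{6 \left(-8\right)}\right) + 122538 \left(-284380\right) = \left(11 + 2 \cdot \frac{1}{6} \left(- \frac{1}{8}\right) 16\right) - 34847356440 = \left(11 + 2 \left(- \frac{1}{3}\right)\right) - 34847356440 = \left(11 - \frac{2}{3}\right) - 34847356440 = \frac{31}{3} - 34847356440 = - \frac{104542069289}{3}$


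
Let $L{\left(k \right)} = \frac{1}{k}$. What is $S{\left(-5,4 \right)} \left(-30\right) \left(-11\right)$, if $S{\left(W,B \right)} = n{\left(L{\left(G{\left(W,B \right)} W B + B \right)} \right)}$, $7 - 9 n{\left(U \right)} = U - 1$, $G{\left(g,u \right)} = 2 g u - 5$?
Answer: $\frac{397705}{1356} \approx 293.29$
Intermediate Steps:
$G{\left(g,u \right)} = -5 + 2 g u$ ($G{\left(g,u \right)} = 2 g u - 5 = -5 + 2 g u$)
$n{\left(U \right)} = \frac{8}{9} - \frac{U}{9}$ ($n{\left(U \right)} = \frac{7}{9} - \frac{U - 1}{9} = \frac{7}{9} - \frac{-1 + U}{9} = \frac{7}{9} - \left(- \frac{1}{9} + \frac{U}{9}\right) = \frac{8}{9} - \frac{U}{9}$)
$S{\left(W,B \right)} = \frac{8}{9} - \frac{1}{9 \left(B + B W \left(-5 + 2 B W\right)\right)}$ ($S{\left(W,B \right)} = \frac{8}{9} - \frac{1}{9 \left(\left(-5 + 2 W B\right) W B + B\right)} = \frac{8}{9} - \frac{1}{9 \left(\left(-5 + 2 B W\right) W B + B\right)} = \frac{8}{9} - \frac{1}{9 \left(W \left(-5 + 2 B W\right) B + B\right)} = \frac{8}{9} - \frac{1}{9 \left(B W \left(-5 + 2 B W\right) + B\right)} = \frac{8}{9} - \frac{1}{9 \left(B + B W \left(-5 + 2 B W\right)\right)}$)
$S{\left(-5,4 \right)} \left(-30\right) \left(-11\right) = \frac{-1 + 8 \cdot 4 \left(1 - 5 \left(-5 + 2 \cdot 4 \left(-5\right)\right)\right)}{9 \cdot 4 \left(1 - 5 \left(-5 + 2 \cdot 4 \left(-5\right)\right)\right)} \left(-30\right) \left(-11\right) = \frac{1}{9} \cdot \frac{1}{4} \frac{1}{1 - 5 \left(-5 - 40\right)} \left(-1 + 8 \cdot 4 \left(1 - 5 \left(-5 - 40\right)\right)\right) \left(-30\right) \left(-11\right) = \frac{1}{9} \cdot \frac{1}{4} \frac{1}{1 - -225} \left(-1 + 8 \cdot 4 \left(1 - -225\right)\right) \left(-30\right) \left(-11\right) = \frac{1}{9} \cdot \frac{1}{4} \frac{1}{1 + 225} \left(-1 + 8 \cdot 4 \left(1 + 225\right)\right) \left(-30\right) \left(-11\right) = \frac{1}{9} \cdot \frac{1}{4} \cdot \frac{1}{226} \left(-1 + 8 \cdot 4 \cdot 226\right) \left(-30\right) \left(-11\right) = \frac{1}{9} \cdot \frac{1}{4} \cdot \frac{1}{226} \left(-1 + 7232\right) \left(-30\right) \left(-11\right) = \frac{1}{9} \cdot \frac{1}{4} \cdot \frac{1}{226} \cdot 7231 \left(-30\right) \left(-11\right) = \frac{7231}{8136} \left(-30\right) \left(-11\right) = \left(- \frac{36155}{1356}\right) \left(-11\right) = \frac{397705}{1356}$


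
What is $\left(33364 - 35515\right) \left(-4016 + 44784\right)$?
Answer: $-87691968$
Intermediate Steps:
$\left(33364 - 35515\right) \left(-4016 + 44784\right) = \left(-2151\right) 40768 = -87691968$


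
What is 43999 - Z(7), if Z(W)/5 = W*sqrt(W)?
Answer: 43999 - 35*sqrt(7) ≈ 43906.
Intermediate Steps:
Z(W) = 5*W**(3/2) (Z(W) = 5*(W*sqrt(W)) = 5*W**(3/2))
43999 - Z(7) = 43999 - 5*7**(3/2) = 43999 - 5*7*sqrt(7) = 43999 - 35*sqrt(7)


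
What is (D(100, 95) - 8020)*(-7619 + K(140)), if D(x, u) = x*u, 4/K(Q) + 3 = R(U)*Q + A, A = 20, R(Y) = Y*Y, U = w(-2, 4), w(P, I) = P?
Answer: -6506315320/577 ≈ -1.1276e+7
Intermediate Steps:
U = -2
R(Y) = Y²
K(Q) = 4/(17 + 4*Q) (K(Q) = 4/(-3 + ((-2)²*Q + 20)) = 4/(-3 + (4*Q + 20)) = 4/(-3 + (20 + 4*Q)) = 4/(17 + 4*Q))
D(x, u) = u*x
(D(100, 95) - 8020)*(-7619 + K(140)) = (95*100 - 8020)*(-7619 + 4/(17 + 4*140)) = (9500 - 8020)*(-7619 + 4/(17 + 560)) = 1480*(-7619 + 4/577) = 1480*(-4396159/577) = -6506315320/577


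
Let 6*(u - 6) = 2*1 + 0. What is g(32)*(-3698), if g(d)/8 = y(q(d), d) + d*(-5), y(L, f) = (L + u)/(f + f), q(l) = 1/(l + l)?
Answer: 3633027989/768 ≈ 4.7305e+6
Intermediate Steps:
u = 19/3 (u = 6 + (2*1 + 0)/6 = 6 + (2 + 0)/6 = 6 + (⅙)*2 = 6 + ⅓ = 19/3 ≈ 6.3333)
q(l) = 1/(2*l)
y(L, f) = (19/3 + L)/(2*f) (y(L, f) = (L + 19/3)/(f + f) = (19/3 + L)/((2*f)) = (19/3 + L)*(1/(2*f)) = (19/3 + L)/(2*f))
g(d) = -40*d + 4*(19 + 3/(2*d))/(3*d) (g(d) = 8*((19 + 3*(1/(2*d)))/(6*d) + d*(-5)) = 8*((19 + 3/(2*d))/(6*d) - 5*d) = 8*(-5*d + (19 + 3/(2*d))/(6*d)) = -40*d + 4*(19 + 3/(2*d))/(3*d))
g(32)*(-3698) = (-40*32 + 2/32² + (76/3)/32)*(-3698) = (-1280 + 2*(1/1024) + (76/3)*(1/32))*(-3698) = (-1280 + 1/512 + 19/24)*(-3698) = -1964861/1536*(-3698) = 3633027989/768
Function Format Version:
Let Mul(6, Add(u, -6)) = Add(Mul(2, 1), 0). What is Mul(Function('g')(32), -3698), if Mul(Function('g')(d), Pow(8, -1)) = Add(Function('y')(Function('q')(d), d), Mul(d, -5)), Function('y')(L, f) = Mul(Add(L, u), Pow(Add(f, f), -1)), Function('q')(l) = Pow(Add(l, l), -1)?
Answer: Rational(3633027989, 768) ≈ 4.7305e+6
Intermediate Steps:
u = Rational(19, 3) (u = Add(6, Mul(Rational(1, 6), Add(Mul(2, 1), 0))) = Add(6, Mul(Rational(1, 6), Add(2, 0))) = Add(6, Mul(Rational(1, 6), 2)) = Add(6, Rational(1, 3)) = Rational(19, 3) ≈ 6.3333)
Function('q')(l) = Mul(Rational(1, 2), Pow(l, -1)) (Function('q')(l) = Pow(Mul(2, l), -1) = Mul(Rational(1, 2), Pow(l, -1)))
Function('y')(L, f) = Mul(Rational(1, 2), Pow(f, -1), Add(Rational(19, 3), L)) (Function('y')(L, f) = Mul(Add(L, Rational(19, 3)), Pow(Add(f, f), -1)) = Mul(Add(Rational(19, 3), L), Pow(Mul(2, f), -1)) = Mul(Add(Rational(19, 3), L), Mul(Rational(1, 2), Pow(f, -1))) = Mul(Rational(1, 2), Pow(f, -1), Add(Rational(19, 3), L)))
Function('g')(d) = Add(Mul(-40, d), Mul(Rational(4, 3), Pow(d, -1), Add(19, Mul(Rational(3, 2), Pow(d, -1))))) (Function('g')(d) = Mul(8, Add(Mul(Rational(1, 6), Pow(d, -1), Add(19, Mul(3, Mul(Rational(1, 2), Pow(d, -1))))), Mul(d, -5))) = Mul(8, Add(Mul(Rational(1, 6), Pow(d, -1), Add(19, Mul(Rational(3, 2), Pow(d, -1)))), Mul(-5, d))) = Mul(8, Add(Mul(-5, d), Mul(Rational(1, 6), Pow(d, -1), Add(19, Mul(Rational(3, 2), Pow(d, -1)))))) = Add(Mul(-40, d), Mul(Rational(4, 3), Pow(d, -1), Add(19, Mul(Rational(3, 2), Pow(d, -1))))))
Mul(Function('g')(32), -3698) = Mul(Add(Mul(-40, 32), Mul(2, Pow(32, -2)), Mul(Rational(76, 3), Pow(32, -1))), -3698) = Mul(Add(-1280, Mul(2, Rational(1, 1024)), Mul(Rational(76, 3), Rational(1, 32))), -3698) = Mul(Add(-1280, Rational(1, 512), Rational(19, 24)), -3698) = Mul(Rational(-1964861, 1536), -3698) = Rational(3633027989, 768)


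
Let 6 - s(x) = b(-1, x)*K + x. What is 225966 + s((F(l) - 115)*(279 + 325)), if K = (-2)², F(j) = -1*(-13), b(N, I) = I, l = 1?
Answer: 534012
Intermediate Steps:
F(j) = 13
K = 4
s(x) = 6 - 5*x (s(x) = 6 - (x*4 + x) = 6 - (4*x + x) = 6 - 5*x)
225966 + s((F(l) - 115)*(279 + 325)) = 225966 + (6 - 5*(13 - 115)*(279 + 325)) = 225966 + (6 - (-510)*604) = 225966 + (6 - 5*(-61608)) = 225966 + (6 + 308040) = 225966 + 308046 = 534012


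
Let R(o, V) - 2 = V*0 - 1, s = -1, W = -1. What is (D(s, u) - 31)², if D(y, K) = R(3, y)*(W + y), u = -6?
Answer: 1089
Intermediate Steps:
R(o, V) = 1 (R(o, V) = 2 + (V*0 - 1) = 2 + (0 - 1) = 2 - 1 = 1)
D(y, K) = -1 + y (D(y, K) = 1*(-1 + y) = -1 + y)
(D(s, u) - 31)² = ((-1 - 1) - 31)² = (-2 - 31)² = (-33)² = 1089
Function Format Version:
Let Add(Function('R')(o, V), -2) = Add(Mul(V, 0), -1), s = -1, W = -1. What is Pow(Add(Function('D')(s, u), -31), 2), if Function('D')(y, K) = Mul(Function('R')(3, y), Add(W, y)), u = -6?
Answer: 1089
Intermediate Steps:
Function('R')(o, V) = 1 (Function('R')(o, V) = Add(2, Add(Mul(V, 0), -1)) = Add(2, Add(0, -1)) = Add(2, -1) = 1)
Function('D')(y, K) = Add(-1, y) (Function('D')(y, K) = Mul(1, Add(-1, y)) = Add(-1, y))
Pow(Add(Function('D')(s, u), -31), 2) = Pow(Add(Add(-1, -1), -31), 2) = Pow(Add(-2, -31), 2) = Pow(-33, 2) = 1089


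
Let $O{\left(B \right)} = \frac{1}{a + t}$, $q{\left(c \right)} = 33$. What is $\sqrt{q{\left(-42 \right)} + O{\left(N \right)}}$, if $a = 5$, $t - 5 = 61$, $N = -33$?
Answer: $\frac{2 \sqrt{41606}}{71} \approx 5.7458$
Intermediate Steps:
$t = 66$ ($t = 5 + 61 = 66$)
$O{\left(B \right)} = \frac{1}{71}$ ($O{\left(B \right)} = \frac{1}{5 + 66} = \frac{1}{71}$)
$\sqrt{q{\left(-42 \right)} + O{\left(N \right)}} = \sqrt{33 + \frac{1}{71}} = \sqrt{\frac{2344}{71}} = \frac{2 \sqrt{41606}}{71}$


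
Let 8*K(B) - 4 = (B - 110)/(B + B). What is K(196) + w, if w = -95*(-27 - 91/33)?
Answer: 146306011/51744 ≈ 2827.5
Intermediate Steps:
K(B) = ½ + (-110 + B)/(16*B) (K(B) = ½ + ((B - 110)/(B + B))/8 = ½ + ((-110 + B)/((2*B)))/8 = ½ + ((-110 + B)*(1/(2*B)))/8 = ½ + ((-110 + B)/(2*B))/8 = ½ + (-110 + B)/(16*B))
w = 93290/33 (w = -95*(-27 - 91*1/33) = -95*(-27 - 91/33) = -95*(-982/33) = 93290/33 ≈ 2827.0)
K(196) + w = (1/16)*(-110 + 9*196)/196 + 93290/33 = (1/16)*(1/196)*(-110 + 1764) + 93290/33 = (1/16)*(1/196)*1654 + 93290/33 = 827/1568 + 93290/33 = 146306011/51744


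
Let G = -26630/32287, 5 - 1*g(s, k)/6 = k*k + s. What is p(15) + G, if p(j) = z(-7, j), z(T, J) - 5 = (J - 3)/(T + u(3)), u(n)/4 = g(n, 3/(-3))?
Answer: 2679129/548879 ≈ 4.8811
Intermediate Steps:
g(s, k) = 30 - 6*s - 6*k² (g(s, k) = 30 - 6*(k*k + s) = 30 - 6*(k² + s) = 30 - 6*(s + k²) = 30 + (-6*s - 6*k²) = 30 - 6*s - 6*k²)
u(n) = 96 - 24*n (u(n) = 4*(30 - 6*n - 6*1²) = 4*(30 - 6*n - 6*(-1)²) = 4*(30 - 6*n - 6*1) = 4*(30 - 6*n - 6) = 4*(24 - 6*n) = 96 - 24*n)
G = -26630/32287 (G = -26630*1/32287 = -26630/32287 ≈ -0.82479)
z(T, J) = 5 + (-3 + J)/(24 + T) (z(T, J) = 5 + (J - 3)/(T + (96 - 24*3)) = 5 + (-3 + J)/(T + (96 - 72)) = 5 + (-3 + J)/(T + 24) = 5 + (-3 + J)/(24 + T))
p(j) = 82/17 + j/17 (p(j) = (117 + j + 5*(-7))/(24 - 7) = (117 + j - 35)/17 = (82 + j)/17 = 82/17 + j/17)
p(15) + G = (82/17 + (1/17)*15) - 26630/32287 = (82/17 + 15/17) - 26630/32287 = 97/17 - 26630/32287 = 2679129/548879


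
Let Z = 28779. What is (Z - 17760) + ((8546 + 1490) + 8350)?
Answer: 29405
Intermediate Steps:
(Z - 17760) + ((8546 + 1490) + 8350) = (28779 - 17760) + ((8546 + 1490) + 8350) = 11019 + (10036 + 8350) = 11019 + 18386 = 29405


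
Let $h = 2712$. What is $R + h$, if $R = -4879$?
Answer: $-2167$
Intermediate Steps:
$R + h = -4879 + 2712 = -2167$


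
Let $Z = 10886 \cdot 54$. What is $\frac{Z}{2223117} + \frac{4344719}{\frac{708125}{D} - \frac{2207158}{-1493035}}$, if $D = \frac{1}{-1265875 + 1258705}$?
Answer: $\frac{493526999862112469927}{1872487303680542374696} \approx 0.26357$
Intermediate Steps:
$D = - \frac{1}{7170}$ ($D = \frac{1}{-7170} = - \frac{1}{7170} \approx -0.00013947$)
$Z = 587844$
$\frac{Z}{2223117} + \frac{4344719}{\frac{708125}{D} - \frac{2207158}{-1493035}} = \frac{587844}{2223117} + \frac{4344719}{\frac{708125}{- \frac{1}{7170}} - \frac{2207158}{-1493035}} = 587844 \cdot \frac{1}{2223117} + \frac{4344719}{708125 \left(-7170\right) - - \frac{2207158}{1493035}} = \frac{65316}{247013} + \frac{4344719}{-5077256250 + \frac{2207158}{1493035}} = \frac{65316}{247013} + \frac{4344719}{- \frac{7580521283011592}{1493035}} = \frac{65316}{247013} + 4344719 \left(- \frac{1493035}{7580521283011592}\right) = \frac{65316}{247013} - \frac{6486817532165}{7580521283011592} = \frac{493526999862112469927}{1872487303680542374696}$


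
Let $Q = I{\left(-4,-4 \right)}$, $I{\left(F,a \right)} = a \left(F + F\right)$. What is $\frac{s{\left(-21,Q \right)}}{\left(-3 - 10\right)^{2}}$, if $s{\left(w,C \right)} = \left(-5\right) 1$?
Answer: $- \frac{5}{169} \approx -0.029586$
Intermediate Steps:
$I{\left(F,a \right)} = 2 F a$ ($I{\left(F,a \right)} = a 2 F = 2 F a$)
$Q = 32$ ($Q = 2 \left(-4\right) \left(-4\right) = 32$)
$s{\left(w,C \right)} = -5$
$\frac{s{\left(-21,Q \right)}}{\left(-3 - 10\right)^{2}} = - \frac{5}{\left(-3 - 10\right)^{2}} = - \frac{5}{\left(-13\right)^{2}} = - \frac{5}{169}$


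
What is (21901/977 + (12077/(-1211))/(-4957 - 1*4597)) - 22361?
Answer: -252510564492395/11303786438 ≈ -22339.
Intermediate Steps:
(21901/977 + (12077/(-1211))/(-4957 - 1*4597)) - 22361 = (21901*(1/977) + (12077*(-1/1211))/(-4957 - 4597)) - 22361 = (21901/977 - 12077/1211/(-9554)) - 22361 = (21901/977 - 12077/1211*(-1/9554)) - 22361 = (21901/977 + 12077/11569894) - 22361 = 253404047723/11303786438 - 22361 = -252510564492395/11303786438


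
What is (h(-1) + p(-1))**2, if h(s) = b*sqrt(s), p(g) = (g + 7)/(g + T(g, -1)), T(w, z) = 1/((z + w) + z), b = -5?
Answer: -19/4 + 45*I ≈ -4.75 + 45.0*I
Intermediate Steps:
T(w, z) = 1/(w + 2*z) (T(w, z) = 1/((w + z) + z) = 1/(w + 2*z))
p(g) = (7 + g)/(g + 1/(-2 + g)) (p(g) = (g + 7)/(g + 1/(g + 2*(-1))) = (7 + g)/(g + 1/(g - 2)) = (7 + g)/(g + 1/(-2 + g)))
h(s) = -5*sqrt(s)
(h(-1) + p(-1))**2 = (-5*I + (-2 - 1)*(7 - 1)/(1 - (-2 - 1)))**2 = (-5*I - 3*6/(1 - 1*(-3)))**2 = (-5*I - 3*6/(1 + 3))**2 = (-5*I - 3*6/4)**2 = (-5*I + (1/4)*(-3)*6)**2 = (-5*I - 9/2)**2 = (-9/2 - 5*I)**2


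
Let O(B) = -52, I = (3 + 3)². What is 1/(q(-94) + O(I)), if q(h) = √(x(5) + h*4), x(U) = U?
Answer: -52/3075 - I*√371/3075 ≈ -0.016911 - 0.0062639*I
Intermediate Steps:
I = 36 (I = 6² = 36)
q(h) = √(5 + 4*h) (q(h) = √(5 + h*4) = √(5 + 4*h))
1/(q(-94) + O(I)) = 1/(√(5 + 4*(-94)) - 52) = 1/(√(5 - 376) - 52) = 1/(√(-371) - 52) = 1/(I*√371 - 52) = 1/(-52 + I*√371)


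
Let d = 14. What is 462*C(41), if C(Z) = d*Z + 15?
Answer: 272118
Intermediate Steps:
C(Z) = 15 + 14*Z (C(Z) = 14*Z + 15 = 15 + 14*Z)
462*C(41) = 462*(15 + 14*41) = 462*(15 + 574) = 462*589 = 272118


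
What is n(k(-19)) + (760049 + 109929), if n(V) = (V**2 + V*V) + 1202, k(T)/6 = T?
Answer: 897172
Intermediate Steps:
k(T) = 6*T
n(V) = 1202 + 2*V**2 (n(V) = (V**2 + V**2) + 1202 = 2*V**2 + 1202 = 1202 + 2*V**2)
n(k(-19)) + (760049 + 109929) = (1202 + 2*(6*(-19))**2) + (760049 + 109929) = (1202 + 2*(-114)**2) + 869978 = (1202 + 2*12996) + 869978 = (1202 + 25992) + 869978 = 27194 + 869978 = 897172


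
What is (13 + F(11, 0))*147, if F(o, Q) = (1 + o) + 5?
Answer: 4410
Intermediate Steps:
F(o, Q) = 6 + o
(13 + F(11, 0))*147 = (13 + (6 + 11))*147 = (13 + 17)*147 = 30*147 = 4410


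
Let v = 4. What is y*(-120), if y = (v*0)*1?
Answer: 0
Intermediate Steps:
y = 0 (y = (4*0)*1 = 0*1 = 0)
y*(-120) = 0*(-120) = 0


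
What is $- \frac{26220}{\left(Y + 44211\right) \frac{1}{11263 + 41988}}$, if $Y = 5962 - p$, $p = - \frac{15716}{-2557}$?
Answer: $- \frac{714037759908}{25655329} \approx -27832.0$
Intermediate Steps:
$p = \frac{15716}{2557}$ ($p = \left(-15716\right) \left(- \frac{1}{2557}\right) = \frac{15716}{2557} \approx 6.1463$)
$Y = \frac{15229118}{2557}$ ($Y = 5962 - \frac{15716}{2557} = \frac{15229118}{2557} \approx 5955.9$)
$- \frac{26220}{\left(Y + 44211\right) \frac{1}{11263 + 41988}} = - \frac{26220}{\left(\frac{15229118}{2557} + 44211\right) \frac{1}{11263 + 41988}} = - \frac{26220}{\frac{128276645}{2557} \cdot \frac{1}{53251}} = - \frac{26220}{\frac{128276645}{136162807}} = \left(-26220\right) \frac{136162807}{128276645} = - \frac{714037759908}{25655329}$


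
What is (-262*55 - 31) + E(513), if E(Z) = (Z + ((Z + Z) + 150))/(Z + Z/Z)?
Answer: -7420985/514 ≈ -14438.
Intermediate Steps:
E(Z) = (150 + 3*Z)/(1 + Z) (E(Z) = (Z + (2*Z + 150))/(Z + 1) = (Z + (150 + 2*Z))/(1 + Z) = (150 + 3*Z)/(1 + Z))
(-262*55 - 31) + E(513) = (-262*55 - 31) + 3*(50 + 513)/(1 + 513) = (-14410 - 31) + 3*563/514 = -14441 + 3*(1/514)*563 = -14441 + 1689/514 = -7420985/514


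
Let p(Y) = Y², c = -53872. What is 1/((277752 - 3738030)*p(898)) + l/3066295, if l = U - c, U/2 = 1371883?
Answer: 7806478774538556761/8556134436972584040 ≈ 0.91238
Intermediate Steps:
U = 2743766 (U = 2*1371883 = 2743766)
l = 2797638 (l = 2743766 - 1*(-53872) = 2743766 + 53872 = 2797638)
1/((277752 - 3738030)*p(898)) + l/3066295 = 1/((277752 - 3738030)*(898²)) + 2797638/3066295 = 1/(-3460278*806404) + 2797638*(1/3066295) = -1/3460278*1/806404 + 2797638/3066295 = -1/2790382020312 + 2797638/3066295 = 7806478774538556761/8556134436972584040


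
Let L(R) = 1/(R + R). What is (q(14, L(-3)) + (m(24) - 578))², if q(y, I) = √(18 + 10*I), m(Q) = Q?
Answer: 920797/3 - 7756*√3/3 ≈ 3.0245e+5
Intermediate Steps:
L(R) = 1/(2*R)
(q(14, L(-3)) + (m(24) - 578))² = (√(18 + 10*((½)/(-3))) + (24 - 578))² = (√(18 + 10*((½)*(-⅓))) - 554)² = (√(18 + 10*(-⅙)) - 554)² = (√(18 - 5/3) - 554)² = (√(49/3) - 554)² = (7*√3/3 - 554)² = (-554 + 7*√3/3)²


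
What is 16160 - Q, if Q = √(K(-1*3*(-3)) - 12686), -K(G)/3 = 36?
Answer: 16160 - I*√12794 ≈ 16160.0 - 113.11*I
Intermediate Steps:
K(G) = -108 (K(G) = -3*36 = -108)
Q = I*√12794 (Q = √(-108 - 12686) = √(-12794) = I*√12794 ≈ 113.11*I)
16160 - Q = 16160 - I*√12794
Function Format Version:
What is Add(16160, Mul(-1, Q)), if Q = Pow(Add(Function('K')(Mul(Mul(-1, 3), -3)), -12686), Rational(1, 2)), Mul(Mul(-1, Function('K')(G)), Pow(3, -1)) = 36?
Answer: Add(16160, Mul(-1, I, Pow(12794, Rational(1, 2)))) ≈ Add(16160., Mul(-113.11, I))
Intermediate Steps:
Function('K')(G) = -108 (Function('K')(G) = Mul(-3, 36) = -108)
Q = Mul(I, Pow(12794, Rational(1, 2))) (Q = Pow(Add(-108, -12686), Rational(1, 2)) = Pow(-12794, Rational(1, 2)) = Mul(I, Pow(12794, Rational(1, 2))) ≈ Mul(113.11, I))
Add(16160, Mul(-1, Q)) = Add(16160, Mul(-1, Mul(I, Pow(12794, Rational(1, 2))))) = Add(16160, Mul(-1, I, Pow(12794, Rational(1, 2))))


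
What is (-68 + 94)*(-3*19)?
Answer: -1482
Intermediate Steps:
(-68 + 94)*(-3*19) = 26*(-57) = -1482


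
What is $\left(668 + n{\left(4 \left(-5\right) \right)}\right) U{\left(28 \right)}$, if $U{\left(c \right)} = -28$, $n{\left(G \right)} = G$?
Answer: $-18144$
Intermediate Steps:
$\left(668 + n{\left(4 \left(-5\right) \right)}\right) U{\left(28 \right)} = \left(668 + 4 \left(-5\right)\right) \left(-28\right) = \left(668 - 20\right) \left(-28\right) = 648 \left(-28\right) = -18144$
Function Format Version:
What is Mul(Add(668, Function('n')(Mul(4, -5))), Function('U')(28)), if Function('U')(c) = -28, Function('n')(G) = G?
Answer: -18144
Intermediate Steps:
Mul(Add(668, Function('n')(Mul(4, -5))), Function('U')(28)) = Mul(Add(668, Mul(4, -5)), -28) = Mul(Add(668, -20), -28) = Mul(648, -28) = -18144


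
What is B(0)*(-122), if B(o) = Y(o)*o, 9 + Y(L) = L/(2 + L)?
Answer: 0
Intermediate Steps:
Y(L) = -9 + L/(2 + L)
B(o) = 2*o*(-9 - 4*o)/(2 + o) (B(o) = (2*(-9 - 4*o)/(2 + o))*o = 2*o*(-9 - 4*o)/(2 + o))
B(0)*(-122) = -2*0*(9 + 4*0)/(2 + 0)*(-122) = -2*0*(9 + 0)/2*(-122) = -2*0*1/2*9*(-122) = 0*(-122) = 0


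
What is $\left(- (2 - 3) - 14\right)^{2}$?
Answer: $169$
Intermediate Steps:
$\left(- (2 - 3) - 14\right)^{2} = \left(\left(-1\right) \left(-1\right) - 14\right)^{2} = \left(1 - 14\right)^{2} = \left(-13\right)^{2} = 169$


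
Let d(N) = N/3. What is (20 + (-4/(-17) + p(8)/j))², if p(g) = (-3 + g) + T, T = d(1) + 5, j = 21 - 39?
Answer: 325766401/842724 ≈ 386.56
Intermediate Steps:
d(N) = N/3 (d(N) = N*(⅓) = N/3)
j = -18
T = 16/3 (T = (⅓)*1 + 5 = ⅓ + 5 = 16/3 ≈ 5.3333)
p(g) = 7/3 + g (p(g) = (-3 + g) + 16/3 = 7/3 + g)
(20 + (-4/(-17) + p(8)/j))² = (20 + (-4/(-17) + (7/3 + 8)/(-18)))² = (20 + (-4*(-1/17) + (31/3)*(-1/18)))² = (20 + (4/17 - 31/54))² = (20 - 311/918)² = (18049/918)² = 325766401/842724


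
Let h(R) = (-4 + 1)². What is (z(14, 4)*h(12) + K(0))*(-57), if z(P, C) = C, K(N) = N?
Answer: -2052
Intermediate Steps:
h(R) = 9 (h(R) = (-3)² = 9)
(z(14, 4)*h(12) + K(0))*(-57) = (4*9 + 0)*(-57) = (36 + 0)*(-57) = 36*(-57) = -2052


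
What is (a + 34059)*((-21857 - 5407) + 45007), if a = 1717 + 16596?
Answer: 929236396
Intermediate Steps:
a = 18313
(a + 34059)*((-21857 - 5407) + 45007) = (18313 + 34059)*((-21857 - 5407) + 45007) = 52372*(-27264 + 45007) = 52372*17743 = 929236396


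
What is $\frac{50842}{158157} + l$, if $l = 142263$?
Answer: $\frac{22499940133}{158157} \approx 1.4226 \cdot 10^{5}$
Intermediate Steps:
$\frac{50842}{158157} + l = \frac{50842}{158157} + 142263 = \frac{22499940133}{158157}$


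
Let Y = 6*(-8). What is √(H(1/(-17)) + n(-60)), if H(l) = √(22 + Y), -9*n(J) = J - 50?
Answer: √(110 + 9*I*√26)/3 ≈ 3.5683 + 0.71449*I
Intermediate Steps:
Y = -48
n(J) = 50/9 - J/9 (n(J) = -(J - 50)/9 = -(-50 + J)/9 = 50/9 - J/9)
H(l) = I*√26 (H(l) = √(22 - 48) = √(-26) = I*√26)
√(H(1/(-17)) + n(-60)) = √(I*√26 + (50/9 - ⅑*(-60))) = √(I*√26 + (50/9 + 20/3)) = √(I*√26 + 110/9) = √(110/9 + I*√26)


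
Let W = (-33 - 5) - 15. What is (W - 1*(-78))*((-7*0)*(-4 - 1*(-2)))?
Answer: 0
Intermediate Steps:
W = -53 (W = -38 - 15 = -53)
(W - 1*(-78))*((-7*0)*(-4 - 1*(-2))) = (-53 - 1*(-78))*((-7*0)*(-4 - 1*(-2))) = (-53 + 78)*(0*(-4 + 2)) = 25*(0*(-2)) = 25*0 = 0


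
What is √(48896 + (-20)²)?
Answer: 4*√3081 ≈ 222.03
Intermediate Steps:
√(48896 + (-20)²) = √(48896 + 400) = √49296 = 4*√3081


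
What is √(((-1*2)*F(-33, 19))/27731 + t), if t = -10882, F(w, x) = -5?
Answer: 2*I*√2092087176773/27731 ≈ 104.32*I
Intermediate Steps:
√(((-1*2)*F(-33, 19))/27731 + t) = √((-1*2*(-5))/27731 - 10882) = √(-2*(-5)*(1/27731) - 10882) = √(10*(1/27731) - 10882) = √(10/27731 - 10882) = √(-301768732/27731) = 2*I*√2092087176773/27731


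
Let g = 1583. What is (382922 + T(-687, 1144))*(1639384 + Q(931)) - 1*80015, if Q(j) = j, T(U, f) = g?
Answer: 630709239060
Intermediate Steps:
T(U, f) = 1583
(382922 + T(-687, 1144))*(1639384 + Q(931)) - 1*80015 = (382922 + 1583)*(1639384 + 931) - 1*80015 = 384505*1640315 - 80015 = 630709319075 - 80015 = 630709239060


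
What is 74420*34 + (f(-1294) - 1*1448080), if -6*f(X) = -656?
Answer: 3246928/3 ≈ 1.0823e+6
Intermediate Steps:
f(X) = 328/3 (f(X) = -⅙*(-656) = 328/3)
74420*34 + (f(-1294) - 1*1448080) = 74420*34 + (328/3 - 1*1448080) = 2530280 + (328/3 - 1448080) = 2530280 - 4343912/3 = 3246928/3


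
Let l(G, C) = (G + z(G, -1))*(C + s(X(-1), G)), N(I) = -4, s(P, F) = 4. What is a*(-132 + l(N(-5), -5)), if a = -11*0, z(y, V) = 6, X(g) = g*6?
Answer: 0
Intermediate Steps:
X(g) = 6*g
a = 0
l(G, C) = (4 + C)*(6 + G) (l(G, C) = (G + 6)*(C + 4) = (6 + G)*(4 + C) = (4 + C)*(6 + G))
a*(-132 + l(N(-5), -5)) = 0*(-132 + (24 + 4*(-4) + 6*(-5) - 5*(-4))) = 0*(-132 + (24 - 16 - 30 + 20)) = 0*(-132 - 2) = 0*(-134) = 0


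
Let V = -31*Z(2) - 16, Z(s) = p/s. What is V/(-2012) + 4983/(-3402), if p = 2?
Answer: -1644317/1140804 ≈ -1.4414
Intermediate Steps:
Z(s) = 2/s
V = -47 (V = -62/2 - 16 = -31*1 - 16 = -31 - 16 = -47)
V/(-2012) + 4983/(-3402) = -47/(-2012) + 4983/(-3402) = -47*(-1/2012) + 4983*(-1/3402) = 47/2012 - 1661/1134 = -1644317/1140804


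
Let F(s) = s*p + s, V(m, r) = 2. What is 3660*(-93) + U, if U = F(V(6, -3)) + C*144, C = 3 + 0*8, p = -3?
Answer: -339952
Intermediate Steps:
F(s) = -2*s (F(s) = s*(-3) + s = -3*s + s = -2*s)
C = 3 (C = 3 + 0 = 3)
U = 428 (U = -2*2 + 3*144 = -4 + 432 = 428)
3660*(-93) + U = 3660*(-93) + 428 = -340380 + 428 = -339952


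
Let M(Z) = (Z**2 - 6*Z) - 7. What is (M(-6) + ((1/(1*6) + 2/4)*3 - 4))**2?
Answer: 3969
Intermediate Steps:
M(Z) = -7 + Z**2 - 6*Z
(M(-6) + ((1/(1*6) + 2/4)*3 - 4))**2 = ((-7 + (-6)**2 - 6*(-6)) + ((1/(1*6) + 2/4)*3 - 4))**2 = ((-7 + 36 + 36) + ((1*(1/6) + 2*(1/4))*3 - 4))**2 = (65 + ((1/6 + 1/2)*3 - 4))**2 = (65 + ((2/3)*3 - 4))**2 = (65 + (2 - 4))**2 = (65 - 2)**2 = 63**2 = 3969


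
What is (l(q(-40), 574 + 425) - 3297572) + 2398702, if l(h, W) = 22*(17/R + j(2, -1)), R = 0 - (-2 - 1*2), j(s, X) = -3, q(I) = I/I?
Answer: -1797685/2 ≈ -8.9884e+5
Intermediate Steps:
q(I) = 1
R = 4 (R = 0 - (-2 - 2) = 0 - 1*(-4) = 0 + 4 = 4)
l(h, W) = 55/2 (l(h, W) = 22*(17/4 - 3) = 22*(5/4) = 55/2)
(l(q(-40), 574 + 425) - 3297572) + 2398702 = (55/2 - 3297572) + 2398702 = -6595089/2 + 2398702 = -1797685/2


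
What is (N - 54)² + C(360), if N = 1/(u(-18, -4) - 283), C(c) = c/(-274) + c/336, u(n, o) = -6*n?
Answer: 24472029499/8391250 ≈ 2916.4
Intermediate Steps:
C(c) = -31*c/46032 (C(c) = c*(-1/274) + c*(1/336) = -c/274 + c/336 = -31*c/46032)
N = -1/175 (N = 1/(-6*(-18) - 283) = 1/(108 - 283) = 1/(-175) = -1/175 ≈ -0.0057143)
(N - 54)² + C(360) = (-1/175 - 54)² - 31/46032*360 = (-9451/175)² - 465/1918 = 89321401/30625 - 465/1918 = 24472029499/8391250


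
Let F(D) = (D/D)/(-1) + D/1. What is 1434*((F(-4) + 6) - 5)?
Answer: -5736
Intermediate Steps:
F(D) = -1 + D (F(D) = 1*(-1) + D*1 = -1 + D)
1434*((F(-4) + 6) - 5) = 1434*(((-1 - 4) + 6) - 5) = 1434*((-5 + 6) - 5) = 1434*(1 - 5) = 1434*(-4) = -5736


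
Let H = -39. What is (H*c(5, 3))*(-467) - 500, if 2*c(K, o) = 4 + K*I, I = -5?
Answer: -383473/2 ≈ -1.9174e+5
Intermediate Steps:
c(K, o) = 2 - 5*K/2 (c(K, o) = (4 + K*(-5))/2 = (4 - 5*K)/2 = 2 - 5*K/2)
(H*c(5, 3))*(-467) - 500 = -39*(2 - 5/2*5)*(-467) - 500 = -39*(2 - 25/2)*(-467) - 500 = -39*(-21/2)*(-467) - 500 = (819/2)*(-467) - 500 = -382473/2 - 500 = -383473/2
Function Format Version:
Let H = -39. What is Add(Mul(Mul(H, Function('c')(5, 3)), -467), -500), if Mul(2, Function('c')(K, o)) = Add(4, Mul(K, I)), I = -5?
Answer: Rational(-383473, 2) ≈ -1.9174e+5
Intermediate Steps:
Function('c')(K, o) = Add(2, Mul(Rational(-5, 2), K)) (Function('c')(K, o) = Mul(Rational(1, 2), Add(4, Mul(K, -5))) = Mul(Rational(1, 2), Add(4, Mul(-5, K))) = Add(2, Mul(Rational(-5, 2), K)))
Add(Mul(Mul(H, Function('c')(5, 3)), -467), -500) = Add(Mul(Mul(-39, Add(2, Mul(Rational(-5, 2), 5))), -467), -500) = Add(Mul(Mul(-39, Add(2, Rational(-25, 2))), -467), -500) = Add(Mul(Mul(-39, Rational(-21, 2)), -467), -500) = Add(Mul(Rational(819, 2), -467), -500) = Add(Rational(-382473, 2), -500) = Rational(-383473, 2)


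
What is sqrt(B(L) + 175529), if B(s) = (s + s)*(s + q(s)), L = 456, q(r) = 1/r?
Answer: sqrt(591403) ≈ 769.03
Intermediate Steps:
B(s) = 2*s*(s + 1/s) (B(s) = (s + s)*(s + 1/s) = (2*s)*(s + 1/s) = 2*s*(s + 1/s))
sqrt(B(L) + 175529) = sqrt((2 + 2*456**2) + 175529) = sqrt((2 + 2*207936) + 175529) = sqrt((2 + 415872) + 175529) = sqrt(415874 + 175529) = sqrt(591403)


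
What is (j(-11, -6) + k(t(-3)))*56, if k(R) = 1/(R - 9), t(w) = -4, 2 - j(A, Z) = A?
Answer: 9408/13 ≈ 723.69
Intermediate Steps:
j(A, Z) = 2 - A
k(R) = 1/(-9 + R)
(j(-11, -6) + k(t(-3)))*56 = ((2 - 1*(-11)) + 1/(-9 - 4))*56 = ((2 + 11) + 1/(-13))*56 = (13 - 1/13)*56 = (168/13)*56 = 9408/13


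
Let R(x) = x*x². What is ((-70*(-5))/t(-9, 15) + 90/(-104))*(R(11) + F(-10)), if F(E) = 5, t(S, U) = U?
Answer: 1170670/39 ≈ 30017.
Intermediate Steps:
R(x) = x³
((-70*(-5))/t(-9, 15) + 90/(-104))*(R(11) + F(-10)) = (-70*(-5)/15 + 90/(-104))*(11³ + 5) = (350*(1/15) + 90*(-1/104))*(1331 + 5) = (70/3 - 45/52)*1336 = (3505/156)*1336 = 1170670/39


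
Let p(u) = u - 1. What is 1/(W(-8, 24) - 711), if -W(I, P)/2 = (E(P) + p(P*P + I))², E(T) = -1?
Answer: -1/641423 ≈ -1.5590e-6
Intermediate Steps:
p(u) = -1 + u
W(I, P) = -2*(-2 + I + P²)² (W(I, P) = -2*(-1 + (-1 + (P*P + I)))² = -2*(-1 + (-1 + (P² + I)))² = -2*(-1 + (-1 + (I + P²)))² = -2*(-1 + (-1 + I + P²))² = -2*(-2 + I + P²)²)
1/(W(-8, 24) - 711) = 1/(-2*(-2 - 8 + 24²)² - 711) = 1/(-2*(-2 - 8 + 576)² - 711) = 1/(-2*566² - 711) = 1/(-2*320356 - 711) = 1/(-640712 - 711) = 1/(-641423) = -1/641423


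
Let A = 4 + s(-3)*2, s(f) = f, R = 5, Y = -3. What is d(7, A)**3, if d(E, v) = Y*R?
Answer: -3375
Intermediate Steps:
A = -2 (A = 4 - 3*2 = 4 - 6 = -2)
d(E, v) = -15 (d(E, v) = -3*5 = -15)
d(7, A)**3 = (-15)**3 = -3375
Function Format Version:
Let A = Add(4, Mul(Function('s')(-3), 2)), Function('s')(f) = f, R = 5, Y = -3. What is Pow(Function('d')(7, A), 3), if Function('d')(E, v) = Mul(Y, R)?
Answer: -3375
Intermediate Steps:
A = -2 (A = Add(4, Mul(-3, 2)) = Add(4, -6) = -2)
Function('d')(E, v) = -15 (Function('d')(E, v) = Mul(-3, 5) = -15)
Pow(Function('d')(7, A), 3) = Pow(-15, 3) = -3375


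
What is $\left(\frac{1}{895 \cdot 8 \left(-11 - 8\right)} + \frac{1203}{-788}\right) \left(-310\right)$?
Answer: $\frac{1268341037}{2679988} \approx 473.26$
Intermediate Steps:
$\left(\frac{1}{895 \cdot 8 \left(-11 - 8\right)} + \frac{1203}{-788}\right) \left(-310\right) = \left(\frac{1}{895 \cdot 8 \left(-19\right)} + 1203 \left(- \frac{1}{788}\right)\right) \left(-310\right) = \left(\frac{1}{895 \left(-152\right)} - \frac{1203}{788}\right) \left(-310\right) = \left(\frac{1}{895} \left(- \frac{1}{152}\right) - \frac{1203}{788}\right) \left(-310\right) = \left(- \frac{1}{136040} - \frac{1203}{788}\right) \left(-310\right) = \left(- \frac{40914227}{26799880}\right) \left(-310\right) = \frac{1268341037}{2679988}$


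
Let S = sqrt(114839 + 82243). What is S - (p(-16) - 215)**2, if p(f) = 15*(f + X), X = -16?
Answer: -483025 + 3*sqrt(21898) ≈ -4.8258e+5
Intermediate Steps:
p(f) = -240 + 15*f (p(f) = 15*(f - 16) = 15*(-16 + f) = -240 + 15*f)
S = 3*sqrt(21898) (S = sqrt(197082) = 3*sqrt(21898) ≈ 443.94)
S - (p(-16) - 215)**2 = 3*sqrt(21898) - ((-240 + 15*(-16)) - 215)**2 = 3*sqrt(21898) - ((-240 - 240) - 215)**2 = 3*sqrt(21898) - (-480 - 215)**2 = 3*sqrt(21898) - 1*(-695)**2 = 3*sqrt(21898) - 1*483025 = 3*sqrt(21898) - 483025 = -483025 + 3*sqrt(21898)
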